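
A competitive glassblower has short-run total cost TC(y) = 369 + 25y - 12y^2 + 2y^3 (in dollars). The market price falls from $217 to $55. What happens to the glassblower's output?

MC = 25 - 24y + 6y^2; the shutdown threshold is min AVC = $7 (at y = 3).
With P = $217 above the shutdown price, P = MC gives y = 8.
At P = $55 ≥ min AVC, set P = MC: y = 5. The firm stays open but cuts output.

Output falls from 8 to 5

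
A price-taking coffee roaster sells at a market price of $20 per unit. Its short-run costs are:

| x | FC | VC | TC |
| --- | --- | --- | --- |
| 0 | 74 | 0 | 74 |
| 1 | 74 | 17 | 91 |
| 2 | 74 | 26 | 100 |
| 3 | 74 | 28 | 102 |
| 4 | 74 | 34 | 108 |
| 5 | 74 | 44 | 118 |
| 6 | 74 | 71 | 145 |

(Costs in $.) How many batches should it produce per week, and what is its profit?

Compute π = P·x − TC at each output: x=0: -74; x=1: -71; x=2: -60; x=3: -42; x=4: -28; x=5: -18; x=6: -25.
Profit is maximized at x = 5. AVC there is 44/5 = $8.80 ≤ P, so producing beats shutting down (which would give -$74).

x = 5; profit = -$18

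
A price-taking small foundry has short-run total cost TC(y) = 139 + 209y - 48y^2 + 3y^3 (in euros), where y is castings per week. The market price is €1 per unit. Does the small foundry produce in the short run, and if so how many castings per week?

Shut down

Variable cost is VC = 209y - 48y^2 + 3y^3, so AVC = VC/y = 209 - 48y + 3y^2 and MC = dTC/dy = 209 - 96y + 9y^2.
AVC is minimized where dAVC/dy = -48 + 6y = 0, at y = 8; min AVC = 209 - 48·8 + 3·8^2 = €17.
P = €1 lies below min AVC = €17; no output level covers variable cost.
The firm minimizes its loss by shutting down and losing only its fixed cost of €139.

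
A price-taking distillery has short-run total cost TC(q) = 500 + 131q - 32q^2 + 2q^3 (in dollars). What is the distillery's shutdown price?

$3 per unit

The shutdown price is the minimum of AVC. VC = 131q - 32q^2 + 2q^3, so AVC = 131 - 32q + 2q^2.
dAVC/dq = -32 + 4q = 0 gives q = 8. min AVC = 131 - 32·8 + 2·8^2 = 3.
For P < $3 the firm produces nothing.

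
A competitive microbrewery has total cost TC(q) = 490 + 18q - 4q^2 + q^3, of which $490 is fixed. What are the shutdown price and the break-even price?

Shutdown price = min AVC. AVC = 18 - 4q + q^2, with vertex at q = 2 and minimum $14.
ATC = 490/q + 18 - 4q + q^2. Setting dATC/dq = −490/q^2 − 4 + 2q = 0 gives q = 7 (since 2·7^3 − 4·7^2 = 490).
min ATC = 490/7 + 18 − 4·7 + 7^2 = $109. That is the break-even price.
Between these two prices the firm operates at a loss; above $109 it earns a profit.

Shutdown price = $14; break-even price = $109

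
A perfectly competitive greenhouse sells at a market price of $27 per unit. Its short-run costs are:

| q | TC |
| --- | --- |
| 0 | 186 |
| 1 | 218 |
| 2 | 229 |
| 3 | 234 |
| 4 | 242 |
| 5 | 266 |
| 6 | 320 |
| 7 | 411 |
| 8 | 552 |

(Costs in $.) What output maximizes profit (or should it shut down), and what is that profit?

Tabulate TR − TC: q=0: -186; q=1: -191; q=2: -175; q=3: -153; q=4: -134; q=5: -131; q=6: -158; q=7: -222; q=8: -336.
Profit is maximized at q = 5. AVC there is 80/5 = $16 ≤ P, so producing beats shutting down (which would give -$186).

q = 5; profit = -$131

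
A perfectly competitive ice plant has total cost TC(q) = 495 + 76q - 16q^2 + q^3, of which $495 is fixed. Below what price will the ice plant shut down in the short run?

$12 per unit

The firm shuts down when price falls below the minimum of average variable cost. AVC = VC/q = 76 - 16q + q^2.
dAVC/dq = -16 + 2q = 0 gives q = 8. min AVC = 76 - 16·8 + 8^2 = 12.
For P < $12 the firm produces nothing.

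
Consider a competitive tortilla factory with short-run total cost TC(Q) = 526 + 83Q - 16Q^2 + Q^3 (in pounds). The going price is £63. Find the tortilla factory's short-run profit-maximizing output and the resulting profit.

AVC = 83 - 16Q + Q^2; min AVC = £19 at Q = 8. Since P = £63 ≥ min AVC, the firm produces.
MC = 83 - 32Q + 3Q^2. Setting P = MC and taking the root on the rising branch gives Q* = 10.
TR = 63·10 = 630. TC = 526 + 230 = 756. Profit = 630 − 756 = -£126.
By producing, the firm covers all variable cost plus £400 of fixed cost; shutting down would lose the full £526.

Profit = -£126 at Q = 10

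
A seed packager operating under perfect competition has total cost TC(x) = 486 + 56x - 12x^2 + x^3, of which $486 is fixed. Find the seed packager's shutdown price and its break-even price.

AVC = 56 - 12x + x^2; minimized at x = 6, giving min AVC = $20. That is the shutdown price.
ATC = 486/x + 56 - 12x + x^2. Setting dATC/dx = −486/x^2 − 12 + 2x = 0 gives x = 9 (since 2·9^3 − 12·9^2 = 486).
min ATC = 486/9 + 56 − 12·9 + 9^2 = $83. That is the break-even price.
For $20 ≤ P < $83 the firm produces at a loss; below $20 it shuts down.

Shutdown price = $20; break-even price = $83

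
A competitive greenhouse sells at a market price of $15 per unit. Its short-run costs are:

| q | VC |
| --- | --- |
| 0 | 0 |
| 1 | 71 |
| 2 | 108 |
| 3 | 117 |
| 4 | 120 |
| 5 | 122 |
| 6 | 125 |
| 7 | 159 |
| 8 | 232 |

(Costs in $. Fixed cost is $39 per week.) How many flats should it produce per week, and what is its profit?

q = 0 (shut down); profit = -$39

Profit at each row (π = 15q − TC): q=0: -39; q=1: -95; q=2: -117; q=3: -111; q=4: -99; q=5: -86; q=6: -74; q=7: -93; q=8: -151.
Profit is highest at q = 0. Equivalently, the lowest AVC in the table is 125/6 ≈ $20.83 at q = 6, and P = $15 falls below it — price never covers variable cost, so the firm shuts down and loses only its fixed cost.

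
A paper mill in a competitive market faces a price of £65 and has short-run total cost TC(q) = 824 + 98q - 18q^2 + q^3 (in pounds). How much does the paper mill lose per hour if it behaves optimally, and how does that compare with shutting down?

AVC = 98 - 18q + q^2; min AVC = £17 at q = 9. Since P = £65 ≥ min AVC, the firm produces.
MC = 98 - 36q + 3q^2. Setting P = MC and taking the root on the rising branch gives q* = 11.
TR = 65·11 = 715. TC = 824 + 231 = 1055. Profit = 715 − 1055 = -£340.
By producing, the firm covers all variable cost plus £484 of fixed cost; shutting down would lose the full £824.

Profit = -£340 at q = 11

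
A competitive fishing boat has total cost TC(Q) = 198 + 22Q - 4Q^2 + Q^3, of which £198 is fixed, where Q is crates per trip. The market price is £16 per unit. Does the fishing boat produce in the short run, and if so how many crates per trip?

From TC, MC = TC'(Q) = 22 - 8Q + 3Q^2 and AVC = VC/Q = 22 - 4Q + Q^2.
AVC is minimized where dAVC/dQ = -4 + 2Q = 0, at Q = 2; min AVC = 22 - 4·2 + 2^2 = £18.
With P < min AVC (£16 < £18), every unit sold adds to the loss.
Best response: produce nothing and absorb the £198 fixed cost.

Shut down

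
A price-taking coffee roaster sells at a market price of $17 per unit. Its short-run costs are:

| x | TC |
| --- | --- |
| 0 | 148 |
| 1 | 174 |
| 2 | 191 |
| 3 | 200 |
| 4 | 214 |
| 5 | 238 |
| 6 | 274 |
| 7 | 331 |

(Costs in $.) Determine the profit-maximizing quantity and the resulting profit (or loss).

x = 4; profit = -$146

Profit at each row (π = 17x − TC): x=0: -148; x=1: -157; x=2: -157; x=3: -149; x=4: -146; x=5: -153; x=6: -172; x=7: -212.
Profit is maximized at x = 4. AVC there is 66/4 = $16.50 ≤ P, so producing beats shutting down (which would give -$148).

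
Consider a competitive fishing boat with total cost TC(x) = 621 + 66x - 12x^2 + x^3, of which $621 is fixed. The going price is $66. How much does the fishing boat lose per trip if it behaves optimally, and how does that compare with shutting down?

AVC = 66 - 12x + x^2; min AVC = $30 at x = 6. Since P = $66 ≥ min AVC, the firm produces.
With MC = 66 - 24x + 3x^2, P = MC on the upward-sloping part at x* = 8.
TR = 66·8 = 528. TC = 621 + 272 = 893. Profit = 528 − 893 = -$365.
By producing, the firm covers all variable cost plus $256 of fixed cost; shutting down would lose the full $621.

Profit = -$365 at x = 8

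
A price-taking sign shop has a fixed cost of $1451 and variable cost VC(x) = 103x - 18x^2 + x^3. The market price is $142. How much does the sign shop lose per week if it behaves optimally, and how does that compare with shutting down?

Profit = -$99 at x = 13

AVC = 103 - 18x + x^2; min AVC = $22 at x = 9. Since P = $142 ≥ min AVC, the firm produces.
With MC = 103 - 36x + 3x^2, P = MC on the upward-sloping part at x* = 13.
TR = 142·13 = 1846. TC = 1451 + 494 = 1945. Profit = 1846 − 1945 = -$99.
That loss of $99 beats the $1451 the firm would lose by shutting down; producing recovers $1352 of fixed cost.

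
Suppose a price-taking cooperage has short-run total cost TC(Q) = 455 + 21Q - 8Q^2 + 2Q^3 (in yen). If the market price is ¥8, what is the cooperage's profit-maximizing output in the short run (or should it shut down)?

Strip out fixed cost: VC = 21Q - 8Q^2 + 2Q^3. Then AVC = 21 - 8Q + 2Q^2 and MC = 21 - 16Q + 6Q^2.
AVC hits its minimum where MC = AVC, at Q = 2, giving min AVC = 21 - 8·2 + 2·2^2 = ¥13.
With P < min AVC (¥8 < ¥13), every unit sold adds to the loss.
The firm minimizes its loss by shutting down and losing only its fixed cost of ¥455.

Shut down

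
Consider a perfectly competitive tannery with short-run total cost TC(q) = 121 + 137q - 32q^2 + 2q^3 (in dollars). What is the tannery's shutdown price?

Short-run supply begins at min AVC. From VC = 137q - 32q^2 + 2q^3, AVC = 137 - 32q + 2q^2.
At the minimum of AVC, MC = AVC. MC = 137 - 64q + 6q^2; setting MC = AVC gives 4q^2 - 32q = 0, so q = 8. min AVC = 9.
The firm shuts down for any P below $9.

$9 per unit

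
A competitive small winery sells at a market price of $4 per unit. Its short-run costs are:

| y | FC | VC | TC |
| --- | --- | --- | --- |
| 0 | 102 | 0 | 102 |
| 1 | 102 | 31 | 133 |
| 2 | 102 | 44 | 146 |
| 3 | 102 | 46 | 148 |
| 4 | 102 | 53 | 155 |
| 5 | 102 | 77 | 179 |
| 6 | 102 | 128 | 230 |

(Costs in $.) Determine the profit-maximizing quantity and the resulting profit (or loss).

y = 0 (shut down); profit = -$102

Profit at each row (π = 4y − TC): y=0: -102; y=1: -129; y=2: -138; y=3: -136; y=4: -139; y=5: -159; y=6: -206.
Profit is highest at y = 0. Equivalently, the lowest AVC in the table is 53/4 ≈ $13.25 at y = 4, and P = $4 falls below it — price never covers variable cost, so the firm shuts down and loses only its fixed cost.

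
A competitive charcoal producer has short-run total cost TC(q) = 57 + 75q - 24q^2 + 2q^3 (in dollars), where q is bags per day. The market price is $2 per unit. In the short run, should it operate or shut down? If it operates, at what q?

Shut down

Strip out fixed cost: VC = 75q - 24q^2 + 2q^3. Then AVC = 75 - 24q + 2q^2 and MC = 75 - 48q + 6q^2.
AVC hits its minimum where MC = AVC, at q = 6, giving min AVC = 75 - 24·6 + 2·6^2 = $3.
Since P = $2 < min AVC = $3, price fails to cover variable cost at any output.
Best response: produce nothing and absorb the $57 fixed cost.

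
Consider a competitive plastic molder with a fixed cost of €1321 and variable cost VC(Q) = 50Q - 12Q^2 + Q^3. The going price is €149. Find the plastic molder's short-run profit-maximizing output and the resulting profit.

Profit = -€111 at Q = 11

AVC = 50 - 12Q + Q^2; min AVC = €14 at Q = 6. Since P = €149 ≥ min AVC, the firm produces.
With MC = 50 - 24Q + 3Q^2, P = MC on the upward-sloping part at Q* = 11.
TR = 149·11 = 1639. TC = 1321 + 429 = 1750. Profit = 1639 − 1750 = -€111.
That loss of €111 beats the €1321 the firm would lose by shutting down; producing recovers €1210 of fixed cost.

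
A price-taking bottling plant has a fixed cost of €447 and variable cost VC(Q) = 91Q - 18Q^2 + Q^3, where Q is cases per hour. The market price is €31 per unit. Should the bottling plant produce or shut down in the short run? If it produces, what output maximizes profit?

Variable cost is VC = 91Q - 18Q^2 + Q^3, so AVC = VC/Q = 91 - 18Q + Q^2 and MC = dTC/dQ = 91 - 36Q + 3Q^2.
AVC hits its minimum where MC = AVC, at Q = 9, giving min AVC = 91 - 18·9 + 9^2 = €10.
P = €31 exceeds min AVC = €10, so the firm stays open.
Set P = MC: 31 = 91 - 36Q + 3Q^2 → 60 - 36Q + 3Q^2 = 0. The roots are Q = 2 and Q = 10; the profit-maximizing output is on the rising part of MC, so Q* = 10.
Check: AVC at Q = 10 is €11 ≤ P, so revenue covers variable cost.
Profit = P·Q − TC = 31·10 − 557 = -€247, a loss, but smaller than the €447 fixed cost the firm would lose by shutting down.

Produce at Q = 10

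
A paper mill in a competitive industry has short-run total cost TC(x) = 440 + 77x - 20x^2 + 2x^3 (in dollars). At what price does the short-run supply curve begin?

The shutdown price is the minimum of AVC. VC = 77x - 20x^2 + 2x^3, so AVC = 77 - 20x + 2x^2.
At the minimum of AVC, MC = AVC. MC = 77 - 40x + 6x^2; setting MC = AVC gives 4x^2 - 20x = 0, so x = 5. min AVC = 27.
So the shutdown price is $27.

$27 per unit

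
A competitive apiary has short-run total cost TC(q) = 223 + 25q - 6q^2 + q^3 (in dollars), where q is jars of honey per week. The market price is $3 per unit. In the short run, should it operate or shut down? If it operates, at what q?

Variable cost is VC = 25q - 6q^2 + q^3, so AVC = VC/q = 25 - 6q + q^2 and MC = dTC/dq = 25 - 12q + 3q^2.
AVC hits its minimum where MC = AVC, at q = 3, giving min AVC = 25 - 6·3 + 3^2 = $16.
With P < min AVC ($3 < $16), every unit sold adds to the loss.
The firm minimizes its loss by shutting down and losing only its fixed cost of $223.

Shut down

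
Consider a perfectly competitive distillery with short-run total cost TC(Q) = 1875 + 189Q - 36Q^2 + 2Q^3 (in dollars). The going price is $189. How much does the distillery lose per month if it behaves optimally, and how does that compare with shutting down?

AVC = 189 - 36Q + 2Q^2 has its minimum $27 at Q = 9; price $189 clears that bar, so the firm operates.
MC = 189 - 72Q + 6Q^2. Setting P = MC and taking the root on the rising branch gives Q* = 12.
TR = 189·12 = 2268. TC = 1875 + 540 = 2415. Profit = 2268 − 2415 = -$147.
That loss of $147 beats the $1875 the firm would lose by shutting down; producing recovers $1728 of fixed cost.

Profit = -$147 at Q = 12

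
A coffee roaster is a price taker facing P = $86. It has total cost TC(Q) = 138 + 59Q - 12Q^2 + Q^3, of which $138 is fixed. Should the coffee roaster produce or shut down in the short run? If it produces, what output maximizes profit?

Produce at Q = 9

Variable cost is VC = 59Q - 12Q^2 + Q^3, so AVC = VC/Q = 59 - 12Q + Q^2 and MC = dTC/dQ = 59 - 24Q + 3Q^2.
AVC is minimized where dAVC/dQ = -12 + 2Q = 0, at Q = 6; min AVC = 59 - 12·6 + 6^2 = $23.
Because $86 ≥ $23, revenue can cover variable cost; the firm operates.
P = MC gives -27 - 24Q + 3Q^2 = 0, with roots -1 and 9. Take the larger (rising MC): Q* = 9.
Check: AVC at Q = 9 is $32 ≤ P, so revenue covers variable cost.
Profit = P·Q − TC = 86·9 − 426 = $348.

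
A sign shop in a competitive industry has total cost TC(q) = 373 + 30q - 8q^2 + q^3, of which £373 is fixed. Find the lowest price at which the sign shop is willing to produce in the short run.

£14 per unit

The firm shuts down when price falls below the minimum of average variable cost. AVC = VC/q = 30 - 8q + q^2.
At the minimum of AVC, MC = AVC. MC = 30 - 16q + 3q^2; setting MC = AVC gives 2q^2 - 8q = 0, so q = 4. min AVC = 14.
The firm shuts down for any P below £14.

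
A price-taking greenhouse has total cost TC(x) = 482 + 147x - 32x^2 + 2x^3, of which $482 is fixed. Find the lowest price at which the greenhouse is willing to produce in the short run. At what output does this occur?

$19 per unit, at x = 8

The firm shuts down when price falls below the minimum of average variable cost. AVC = VC/x = 147 - 32x + 2x^2.
At the minimum of AVC, MC = AVC. MC = 147 - 64x + 6x^2; setting MC = AVC gives 4x^2 - 32x = 0, so x = 8. min AVC = 19.
The firm shuts down for any P below $19.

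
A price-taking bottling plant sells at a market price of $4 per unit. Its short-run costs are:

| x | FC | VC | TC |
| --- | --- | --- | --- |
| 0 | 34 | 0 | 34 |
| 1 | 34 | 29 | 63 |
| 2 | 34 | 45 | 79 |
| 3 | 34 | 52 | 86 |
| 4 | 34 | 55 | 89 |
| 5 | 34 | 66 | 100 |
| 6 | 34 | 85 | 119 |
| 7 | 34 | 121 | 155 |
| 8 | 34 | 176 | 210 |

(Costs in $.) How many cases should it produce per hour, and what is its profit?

x = 0 (shut down); profit = -$34

Profit at each row (π = 4x − TC): x=0: -34; x=1: -59; x=2: -71; x=3: -74; x=4: -73; x=5: -80; x=6: -95; x=7: -127; x=8: -178.
Profit is highest at x = 0. Equivalently, the lowest AVC in the table is 66/5 ≈ $13.20 at x = 5, and P = $4 falls below it — price never covers variable cost, so the firm shuts down and loses only its fixed cost.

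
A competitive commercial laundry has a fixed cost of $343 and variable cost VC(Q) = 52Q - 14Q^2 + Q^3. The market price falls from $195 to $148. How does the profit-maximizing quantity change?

Output falls from 13 to 12

AVC = 52 - 14Q + Q^2, minimized at Q = 7 where min AVC = $3. MC = 52 - 28Q + 3Q^2.
At P = $195 ≥ min AVC, set P = MC on the rising branch: Q = 13.
At P = $148 ≥ min AVC, set P = MC: Q = 12. The firm stays open but cuts output.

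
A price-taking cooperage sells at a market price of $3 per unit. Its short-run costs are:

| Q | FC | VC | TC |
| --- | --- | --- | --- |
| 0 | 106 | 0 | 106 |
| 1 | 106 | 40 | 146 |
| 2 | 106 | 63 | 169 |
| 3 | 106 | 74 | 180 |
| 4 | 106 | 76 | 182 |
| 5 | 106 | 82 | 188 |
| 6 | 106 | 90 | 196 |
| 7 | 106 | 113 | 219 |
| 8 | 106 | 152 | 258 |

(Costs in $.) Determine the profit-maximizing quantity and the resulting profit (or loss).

Q = 0 (shut down); profit = -$106

Compute π = P·Q − TC at each output: Q=0: -106; Q=1: -143; Q=2: -163; Q=3: -171; Q=4: -170; Q=5: -173; Q=6: -178; Q=7: -198; Q=8: -234.
Profit is highest at Q = 0. Equivalently, the lowest AVC in the table is 90/6 ≈ $15 at Q = 6, and P = $3 falls below it — price never covers variable cost, so the firm shuts down and loses only its fixed cost.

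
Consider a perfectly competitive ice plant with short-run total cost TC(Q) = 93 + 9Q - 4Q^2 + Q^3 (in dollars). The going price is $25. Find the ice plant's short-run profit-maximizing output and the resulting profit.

AVC = 9 - 4Q + Q^2 has its minimum $5 at Q = 2; price $25 clears that bar, so the firm operates.
With MC = 9 - 8Q + 3Q^2, P = MC on the upward-sloping part at Q* = 4.
TR = 25·4 = 100. TC = 93 + 36 = 129. Profit = 100 − 129 = -$29.
Shutting down would mean losing the fixed cost of $93, so operating at a loss of $29 is better by $64.

Profit = -$29 at Q = 4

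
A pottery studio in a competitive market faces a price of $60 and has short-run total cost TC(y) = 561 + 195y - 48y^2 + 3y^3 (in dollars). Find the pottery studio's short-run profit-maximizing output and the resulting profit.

AVC = 195 - 48y + 3y^2 has its minimum $3 at y = 8; price $60 clears that bar, so the firm operates.
With MC = 195 - 96y + 9y^2, P = MC on the upward-sloping part at y* = 9.
TR = 60·9 = 540. TC = 561 + 54 = 615. Profit = 540 − 615 = -$75.
Shutting down would mean losing the fixed cost of $561, so operating at a loss of $75 is better by $486.

Profit = -$75 at y = 9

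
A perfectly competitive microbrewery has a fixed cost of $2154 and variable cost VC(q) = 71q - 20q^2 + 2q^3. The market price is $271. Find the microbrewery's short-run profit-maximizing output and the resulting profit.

Profit = -$154 at q = 10

AVC = 71 - 20q + 2q^2 has its minimum $21 at q = 5; price $271 clears that bar, so the firm operates.
MC = 71 - 40q + 6q^2. Setting P = MC and taking the root on the rising branch gives q* = 10.
TR = 271·10 = 2710. TC = 2154 + 710 = 2864. Profit = 2710 − 2864 = -$154.
That loss of $154 beats the $2154 the firm would lose by shutting down; producing recovers $2000 of fixed cost.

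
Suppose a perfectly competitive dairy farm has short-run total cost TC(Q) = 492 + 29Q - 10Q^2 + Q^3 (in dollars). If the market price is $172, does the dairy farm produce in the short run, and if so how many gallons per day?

Produce at Q = 11

Strip out fixed cost: VC = 29Q - 10Q^2 + Q^3. Then AVC = 29 - 10Q + Q^2 and MC = 29 - 20Q + 3Q^2.
AVC hits its minimum where MC = AVC, at Q = 5, giving min AVC = 29 - 10·5 + 5^2 = $4.
P = $172 exceeds min AVC = $4, so the firm stays open.
P = MC gives -143 - 20Q + 3Q^2 = 0, with roots -13/3 and 11. Take the larger (rising MC): Q* = 11.
Check: AVC at Q = 11 is $40 ≤ P, so revenue covers variable cost.
Profit = P·Q − TC = 172·11 − 932 = $960.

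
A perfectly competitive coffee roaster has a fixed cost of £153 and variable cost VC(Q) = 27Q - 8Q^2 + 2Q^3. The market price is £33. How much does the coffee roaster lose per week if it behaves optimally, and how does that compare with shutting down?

Profit = -£117 at Q = 3

AVC = 27 - 8Q + 2Q^2 has its minimum £19 at Q = 2; price £33 clears that bar, so the firm operates.
MC = 27 - 16Q + 6Q^2. Setting P = MC and taking the root on the rising branch gives Q* = 3.
TR = 33·3 = 99. TC = 153 + 63 = 216. Profit = 99 − 216 = -£117.
Shutting down would mean losing the fixed cost of £153, so operating at a loss of £117 is better by £36.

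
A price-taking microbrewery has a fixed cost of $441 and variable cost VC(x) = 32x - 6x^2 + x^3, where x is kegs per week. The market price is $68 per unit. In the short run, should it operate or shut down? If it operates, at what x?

Produce at x = 6

Variable cost is VC = 32x - 6x^2 + x^3, so AVC = VC/x = 32 - 6x + x^2 and MC = dTC/dx = 32 - 12x + 3x^2.
AVC is minimized where dAVC/dx = -6 + 2x = 0, at x = 3; min AVC = 32 - 6·3 + 3^2 = $23.
Because $68 ≥ $23, revenue can cover variable cost; the firm operates.
P = MC gives -36 - 12x + 3x^2 = 0, with roots -2 and 6. Take the larger (rising MC): x* = 6.
Check: AVC at x = 6 is $32 ≤ P, so revenue covers variable cost.
Profit = P·x − TC = 68·6 − 633 = -$225, a loss, but smaller than the $441 fixed cost the firm would lose by shutting down.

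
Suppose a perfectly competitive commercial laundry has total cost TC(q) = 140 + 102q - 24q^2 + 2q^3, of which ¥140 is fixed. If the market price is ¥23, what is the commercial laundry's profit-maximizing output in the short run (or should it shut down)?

Variable cost is VC = 102q - 24q^2 + 2q^3, so AVC = VC/q = 102 - 24q + 2q^2 and MC = dTC/dq = 102 - 48q + 6q^2.
AVC is minimized where dAVC/dq = -24 + 4q = 0, at q = 6; min AVC = 102 - 24·6 + 2·6^2 = ¥30.
With P < min AVC (¥23 < ¥30), every unit sold adds to the loss.
Shutting down limits the loss to fixed cost, ¥140.

Shut down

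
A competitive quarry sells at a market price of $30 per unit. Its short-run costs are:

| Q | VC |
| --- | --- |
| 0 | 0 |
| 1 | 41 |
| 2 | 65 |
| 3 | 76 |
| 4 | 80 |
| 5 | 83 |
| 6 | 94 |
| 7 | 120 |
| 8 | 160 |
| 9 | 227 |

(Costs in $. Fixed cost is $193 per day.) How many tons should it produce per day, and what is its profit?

Profit at each row (π = 30Q − TC): Q=0: -193; Q=1: -204; Q=2: -198; Q=3: -179; Q=4: -153; Q=5: -126; Q=6: -107; Q=7: -103; Q=8: -113; Q=9: -150.
Profit is maximized at Q = 7. AVC there is 120/7 = $17.14 ≤ P, so producing beats shutting down (which would give -$193).

Q = 7; profit = -$103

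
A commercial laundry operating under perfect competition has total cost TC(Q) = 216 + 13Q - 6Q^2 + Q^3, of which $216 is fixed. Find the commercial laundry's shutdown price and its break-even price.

AVC = 13 - 6Q + Q^2; minimized at Q = 3, giving min AVC = $4. That is the shutdown price.
ATC = 216/Q + 13 - 6Q + Q^2. Setting dATC/dQ = −216/Q^2 − 6 + 2Q = 0 gives Q = 6 (since 2·6^3 − 6·6^2 = 216).
min ATC = 216/6 + 13 − 6·6 + 6^2 = $49. That is the break-even price.
For $4 ≤ P < $49 the firm produces at a loss; below $4 it shuts down.

Shutdown price = $4; break-even price = $49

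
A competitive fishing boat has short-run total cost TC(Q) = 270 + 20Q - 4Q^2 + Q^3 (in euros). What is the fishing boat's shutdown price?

€16 per unit

Short-run supply begins at min AVC. From VC = 20Q - 4Q^2 + Q^3, AVC = 20 - 4Q + Q^2.
dAVC/dQ = -4 + 2Q = 0 gives Q = 2. min AVC = 20 - 4·2 + 2^2 = 16.
So the shutdown price is €16.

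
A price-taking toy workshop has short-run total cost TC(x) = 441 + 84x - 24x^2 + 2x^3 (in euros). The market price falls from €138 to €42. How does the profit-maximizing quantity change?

Output falls from 9 to 7

MC = 84 - 48x + 6x^2; the shutdown threshold is min AVC = €12 (at x = 6).
At P = €138 ≥ min AVC, set P = MC on the rising branch: x = 9.
At P = €42 ≥ min AVC, set P = MC: x = 7. The firm stays open but cuts output.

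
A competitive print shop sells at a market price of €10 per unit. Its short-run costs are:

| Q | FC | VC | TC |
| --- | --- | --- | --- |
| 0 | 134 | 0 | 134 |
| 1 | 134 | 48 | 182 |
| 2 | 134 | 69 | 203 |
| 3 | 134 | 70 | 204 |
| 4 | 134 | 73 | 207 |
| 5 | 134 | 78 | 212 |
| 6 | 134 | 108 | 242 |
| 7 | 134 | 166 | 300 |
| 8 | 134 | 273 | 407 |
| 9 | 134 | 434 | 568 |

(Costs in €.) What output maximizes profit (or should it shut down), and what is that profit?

Q = 0 (shut down); profit = -€134

Profit at each row (π = 10Q − TC): Q=0: -134; Q=1: -172; Q=2: -183; Q=3: -174; Q=4: -167; Q=5: -162; Q=6: -182; Q=7: -230; Q=8: -327; Q=9: -478.
Profit is highest at Q = 0. Equivalently, the lowest AVC in the table is 78/5 ≈ €15.60 at Q = 5, and P = €10 falls below it — price never covers variable cost, so the firm shuts down and loses only its fixed cost.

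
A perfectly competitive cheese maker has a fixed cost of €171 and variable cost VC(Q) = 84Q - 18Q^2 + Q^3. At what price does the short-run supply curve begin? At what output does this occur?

€3 per unit, at Q = 9

The firm shuts down when price falls below the minimum of average variable cost. AVC = VC/Q = 84 - 18Q + Q^2.
At the minimum of AVC, MC = AVC. MC = 84 - 36Q + 3Q^2; setting MC = AVC gives 2Q^2 - 18Q = 0, so Q = 9. min AVC = 3.
So the shutdown price is €3.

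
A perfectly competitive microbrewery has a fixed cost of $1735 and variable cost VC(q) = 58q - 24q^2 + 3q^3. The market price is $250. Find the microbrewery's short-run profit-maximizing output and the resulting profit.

AVC = 58 - 24q + 3q^2 has its minimum $10 at q = 4; price $250 clears that bar, so the firm operates.
With MC = 58 - 48q + 9q^2, P = MC on the upward-sloping part at q* = 8.
TR = 250·8 = 2000. TC = 1735 + 464 = 2199. Profit = 2000 − 2199 = -$199.
Shutting down would mean losing the fixed cost of $1735, so operating at a loss of $199 is better by $1536.

Profit = -$199 at q = 8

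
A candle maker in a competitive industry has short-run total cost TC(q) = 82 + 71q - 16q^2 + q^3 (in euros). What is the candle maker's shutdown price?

Short-run supply begins at min AVC. From VC = 71q - 16q^2 + q^3, AVC = 71 - 16q + q^2.
dAVC/dq = -16 + 2q = 0 gives q = 8. min AVC = 71 - 16·8 + 8^2 = 7.
The firm shuts down for any P below €7.

€7 per unit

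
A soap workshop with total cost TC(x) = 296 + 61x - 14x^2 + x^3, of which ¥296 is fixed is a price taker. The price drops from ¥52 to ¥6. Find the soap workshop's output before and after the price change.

Output falls from 9 to 0 (the firm shuts down)

MC = 61 - 28x + 3x^2; the shutdown threshold is min AVC = ¥12 (at x = 7).
With P = ¥52 above the shutdown price, P = MC gives x = 9.
At P = ¥6 < min AVC = ¥12, price no longer covers variable cost at any output, so the firm shuts down: x = 0.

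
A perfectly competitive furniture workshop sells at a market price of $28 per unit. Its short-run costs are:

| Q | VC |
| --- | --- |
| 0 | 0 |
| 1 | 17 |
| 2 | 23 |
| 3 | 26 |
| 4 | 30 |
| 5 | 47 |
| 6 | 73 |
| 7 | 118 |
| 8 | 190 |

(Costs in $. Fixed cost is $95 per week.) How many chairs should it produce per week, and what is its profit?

Tabulate TR − TC: Q=0: -95; Q=1: -84; Q=2: -62; Q=3: -37; Q=4: -13; Q=5: -2; Q=6: 0; Q=7: -17; Q=8: -61.
Profit is maximized at Q = 6. AVC there is 73/6 = $12.17 ≤ P, so producing beats shutting down (which would give -$95).

Q = 6; profit = $0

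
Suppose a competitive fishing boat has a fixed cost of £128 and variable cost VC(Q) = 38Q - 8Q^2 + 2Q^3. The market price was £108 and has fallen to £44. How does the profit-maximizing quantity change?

Output falls from 5 to 3

AVC = 38 - 8Q + 2Q^2, minimized at Q = 2 where min AVC = £30. MC = 38 - 16Q + 6Q^2.
At P = £108 ≥ min AVC, set P = MC on the rising branch: Q = 5.
At P = £44 ≥ min AVC, set P = MC: Q = 3. The firm stays open but cuts output.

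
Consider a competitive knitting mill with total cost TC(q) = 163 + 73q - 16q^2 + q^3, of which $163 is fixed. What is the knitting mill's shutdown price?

$9 per unit

The firm shuts down when price falls below the minimum of average variable cost. AVC = VC/q = 73 - 16q + q^2.
dAVC/dq = -16 + 2q = 0 gives q = 8. min AVC = 73 - 16·8 + 8^2 = 9.
For P < $9 the firm produces nothing.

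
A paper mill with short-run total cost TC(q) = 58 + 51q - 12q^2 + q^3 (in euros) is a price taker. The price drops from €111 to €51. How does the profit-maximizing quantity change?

Output falls from 10 to 8

AVC = 51 - 12q + q^2, minimized at q = 6 where min AVC = €15. MC = 51 - 24q + 3q^2.
With P = €111 above the shutdown price, P = MC gives q = 10.
At P = €51 ≥ min AVC, set P = MC: q = 8. The firm stays open but cuts output.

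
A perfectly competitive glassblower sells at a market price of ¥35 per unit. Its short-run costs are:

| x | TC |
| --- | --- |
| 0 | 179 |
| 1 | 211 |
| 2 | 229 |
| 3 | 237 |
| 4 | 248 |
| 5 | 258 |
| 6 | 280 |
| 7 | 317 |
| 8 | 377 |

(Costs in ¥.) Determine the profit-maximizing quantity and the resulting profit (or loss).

Compute π = P·x − TC at each output: x=0: -179; x=1: -176; x=2: -159; x=3: -132; x=4: -108; x=5: -83; x=6: -70; x=7: -72; x=8: -97.
Profit is maximized at x = 6. AVC there is 101/6 = ¥16.83 ≤ P, so producing beats shutting down (which would give -¥179).

x = 6; profit = -¥70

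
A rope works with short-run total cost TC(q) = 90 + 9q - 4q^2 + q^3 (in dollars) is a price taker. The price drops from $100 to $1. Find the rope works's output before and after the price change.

Output falls from 7 to 0 (the firm shuts down)

AVC = 9 - 4q + q^2, minimized at q = 2 where min AVC = $5. MC = 9 - 8q + 3q^2.
With P = $100 above the shutdown price, P = MC gives q = 7.
At P = $1 < min AVC = $5, price no longer covers variable cost at any output, so the firm shuts down: q = 0.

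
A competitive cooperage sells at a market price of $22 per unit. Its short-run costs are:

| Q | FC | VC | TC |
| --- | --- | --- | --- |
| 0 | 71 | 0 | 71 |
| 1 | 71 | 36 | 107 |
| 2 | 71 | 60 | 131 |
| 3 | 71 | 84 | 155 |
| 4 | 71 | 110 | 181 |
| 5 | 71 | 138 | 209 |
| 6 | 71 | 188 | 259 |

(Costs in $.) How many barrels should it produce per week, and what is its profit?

Profit at each row (π = 22Q − TC): Q=0: -71; Q=1: -85; Q=2: -87; Q=3: -89; Q=4: -93; Q=5: -99; Q=6: -127.
Profit is highest at Q = 0. Equivalently, the lowest AVC in the table is 110/4 ≈ $27.50 at Q = 4, and P = $22 falls below it — price never covers variable cost, so the firm shuts down and loses only its fixed cost.

Q = 0 (shut down); profit = -$71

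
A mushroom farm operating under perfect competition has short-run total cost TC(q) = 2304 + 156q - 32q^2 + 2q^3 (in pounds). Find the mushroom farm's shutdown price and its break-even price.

Shutdown price = £28; break-even price = £252

Shutdown price = min AVC. AVC = 156 - 32q + 2q^2, with vertex at q = 8 and minimum £28.
ATC = 2304/q + 156 - 32q + 2q^2. Setting dATC/dq = −2304/q^2 − 32 + 4q = 0 gives q = 12 (since 4·12^3 − 32·12^2 = 2304).
min ATC = 2304/12 + 156 − 32·12 + 2·12^2 = £252. That is the break-even price.
For £28 ≤ P < £252 the firm produces at a loss; below £28 it shuts down.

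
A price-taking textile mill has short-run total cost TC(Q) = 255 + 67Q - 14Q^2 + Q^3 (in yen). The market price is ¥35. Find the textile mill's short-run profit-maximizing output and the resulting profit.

AVC = 67 - 14Q + Q^2; min AVC = ¥18 at Q = 7. Since P = ¥35 ≥ min AVC, the firm produces.
With MC = 67 - 28Q + 3Q^2, P = MC on the upward-sloping part at Q* = 8.
TR = 35·8 = 280. TC = 255 + 152 = 407. Profit = 280 − 407 = -¥127.
Shutting down would mean losing the fixed cost of ¥255, so operating at a loss of ¥127 is better by ¥128.

Profit = -¥127 at Q = 8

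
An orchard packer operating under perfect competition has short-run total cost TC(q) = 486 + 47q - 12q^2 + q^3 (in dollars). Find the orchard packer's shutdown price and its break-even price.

AVC = 47 - 12q + q^2; minimized at q = 6, giving min AVC = $11. That is the shutdown price.
ATC = 486/q + 47 - 12q + q^2. Setting dATC/dq = −486/q^2 − 12 + 2q = 0 gives q = 9 (since 2·9^3 − 12·9^2 = 486).
min ATC = 486/9 + 47 − 12·9 + 9^2 = $74. That is the break-even price.
Between these two prices the firm operates at a loss; above $74 it earns a profit.

Shutdown price = $11; break-even price = $74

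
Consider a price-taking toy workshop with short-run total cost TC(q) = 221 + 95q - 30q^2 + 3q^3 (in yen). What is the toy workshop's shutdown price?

The firm shuts down when price falls below the minimum of average variable cost. AVC = VC/q = 95 - 30q + 3q^2.
dAVC/dq = -30 + 6q = 0 gives q = 5. min AVC = 95 - 30·5 + 3·5^2 = 20.
The firm shuts down for any P below ¥20.

¥20 per unit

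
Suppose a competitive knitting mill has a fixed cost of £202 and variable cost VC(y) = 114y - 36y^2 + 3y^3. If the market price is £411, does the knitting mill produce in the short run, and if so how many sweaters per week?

Produce at y = 11

Strip out fixed cost: VC = 114y - 36y^2 + 3y^3. Then AVC = 114 - 36y + 3y^2 and MC = 114 - 72y + 9y^2.
AVC is minimized where dAVC/dy = -36 + 6y = 0, at y = 6; min AVC = 114 - 36·6 + 3·6^2 = £6.
Since P = £411 ≥ min AVC = £6, price covers variable cost and the firm should produce.
Set P = MC: 411 = 114 - 72y + 9y^2 → -297 - 72y + 9y^2 = 0. The roots are y = -3 and y = 11; the profit-maximizing output is on the rising part of MC, so y* = 11.
Check: AVC at y = 11 is £81 ≤ P, so revenue covers variable cost.
Profit = P·y − TC = 411·11 − 1093 = £3428.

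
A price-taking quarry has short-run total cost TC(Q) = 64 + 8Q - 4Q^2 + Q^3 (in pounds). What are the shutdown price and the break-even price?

Shutdown price = min AVC. AVC = 8 - 4Q + Q^2, with vertex at Q = 2 and minimum £4.
ATC = 64/Q + 8 - 4Q + Q^2. Setting dATC/dQ = −64/Q^2 − 4 + 2Q = 0 gives Q = 4 (since 2·4^3 − 4·4^2 = 64).
min ATC = 64/4 + 8 − 4·4 + 4^2 = £24. That is the break-even price.
For £4 ≤ P < £24 the firm produces at a loss; below £4 it shuts down.

Shutdown price = £4; break-even price = £24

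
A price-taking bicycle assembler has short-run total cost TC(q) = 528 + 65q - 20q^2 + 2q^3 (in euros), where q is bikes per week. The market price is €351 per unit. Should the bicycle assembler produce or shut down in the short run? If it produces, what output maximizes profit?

Produce at q = 11

Variable cost is VC = 65q - 20q^2 + 2q^3, so AVC = VC/q = 65 - 20q + 2q^2 and MC = dTC/dq = 65 - 40q + 6q^2.
The AVC parabola has its vertex at q = 20/4 = 5, where AVC = 65 - 20·5 + 2·5^2 = €15.
Since P = €351 ≥ min AVC = €15, price covers variable cost and the firm should produce.
Set P = MC: 351 = 65 - 40q + 6q^2 → -286 - 40q + 6q^2 = 0. The roots are q = -13/3 and q = 11; the profit-maximizing output is on the rising part of MC, so q* = 11.
Check: AVC at q = 11 is €87 ≤ P, so revenue covers variable cost.
Profit = P·q − TC = 351·11 − 1485 = €2376.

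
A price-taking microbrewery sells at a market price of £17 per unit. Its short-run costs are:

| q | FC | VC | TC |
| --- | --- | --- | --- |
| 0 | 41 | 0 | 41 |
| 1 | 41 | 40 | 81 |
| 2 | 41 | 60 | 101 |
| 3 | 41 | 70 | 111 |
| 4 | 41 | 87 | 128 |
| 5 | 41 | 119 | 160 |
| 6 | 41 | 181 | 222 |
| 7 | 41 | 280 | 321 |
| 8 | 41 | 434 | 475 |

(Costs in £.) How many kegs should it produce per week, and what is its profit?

Tabulate TR − TC: q=0: -41; q=1: -64; q=2: -67; q=3: -60; q=4: -60; q=5: -75; q=6: -120; q=7: -202; q=8: -339.
Profit is highest at q = 0. Equivalently, the lowest AVC in the table is 87/4 ≈ £21.75 at q = 4, and P = £17 falls below it — price never covers variable cost, so the firm shuts down and loses only its fixed cost.

q = 0 (shut down); profit = -£41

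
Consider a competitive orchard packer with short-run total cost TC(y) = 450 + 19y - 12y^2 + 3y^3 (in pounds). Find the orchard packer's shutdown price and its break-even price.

Shutdown price = £7; break-even price = £124

AVC = 19 - 12y + 3y^2; minimized at y = 2, giving min AVC = £7. That is the shutdown price.
ATC = 450/y + 19 - 12y + 3y^2. Setting dATC/dy = −450/y^2 − 12 + 6y = 0 gives y = 5 (since 6·5^3 − 12·5^2 = 450).
min ATC = 450/5 + 19 − 12·5 + 3·5^2 = £124. That is the break-even price.
For £7 ≤ P < £124 the firm produces at a loss; below £7 it shuts down.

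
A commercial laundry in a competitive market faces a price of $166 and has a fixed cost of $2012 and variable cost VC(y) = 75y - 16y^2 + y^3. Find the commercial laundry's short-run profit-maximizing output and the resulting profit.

Profit = -$322 at y = 13

AVC = 75 - 16y + y^2; min AVC = $11 at y = 8. Since P = $166 ≥ min AVC, the firm produces.
MC = 75 - 32y + 3y^2. Setting P = MC and taking the root on the rising branch gives y* = 13.
TR = 166·13 = 2158. TC = 2012 + 468 = 2480. Profit = 2158 − 2480 = -$322.
Shutting down would mean losing the fixed cost of $2012, so operating at a loss of $322 is better by $1690.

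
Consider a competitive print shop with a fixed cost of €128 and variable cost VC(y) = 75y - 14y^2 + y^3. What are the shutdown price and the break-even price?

Shutdown price = min AVC. AVC = 75 - 14y + y^2, with vertex at y = 7 and minimum €26.
ATC = 128/y + 75 - 14y + y^2. Setting dATC/dy = −128/y^2 − 14 + 2y = 0 gives y = 8 (since 2·8^3 − 14·8^2 = 128).
min ATC = 128/8 + 75 − 14·8 + 8^2 = €43. That is the break-even price.
Between these two prices the firm operates at a loss; above €43 it earns a profit.

Shutdown price = €26; break-even price = €43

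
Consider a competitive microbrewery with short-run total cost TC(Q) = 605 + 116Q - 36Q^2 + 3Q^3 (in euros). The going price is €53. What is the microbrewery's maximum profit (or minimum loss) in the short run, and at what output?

Profit = -€311 at Q = 7

AVC = 116 - 36Q + 3Q^2; min AVC = €8 at Q = 6. Since P = €53 ≥ min AVC, the firm produces.
MC = 116 - 72Q + 9Q^2. Setting P = MC and taking the root on the rising branch gives Q* = 7.
TR = 53·7 = 371. TC = 605 + 77 = 682. Profit = 371 − 682 = -€311.
By producing, the firm covers all variable cost plus €294 of fixed cost; shutting down would lose the full €605.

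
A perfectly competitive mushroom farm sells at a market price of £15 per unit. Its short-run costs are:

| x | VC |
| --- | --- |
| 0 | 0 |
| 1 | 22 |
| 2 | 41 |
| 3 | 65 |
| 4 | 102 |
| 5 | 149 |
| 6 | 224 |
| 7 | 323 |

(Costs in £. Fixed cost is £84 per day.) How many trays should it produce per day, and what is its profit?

Profit at each row (π = 15x − TC): x=0: -84; x=1: -91; x=2: -95; x=3: -104; x=4: -126; x=5: -158; x=6: -218; x=7: -302.
Profit is highest at x = 0. Equivalently, the lowest AVC in the table is 41/2 ≈ £20.50 at x = 2, and P = £15 falls below it — price never covers variable cost, so the firm shuts down and loses only its fixed cost.

x = 0 (shut down); profit = -£84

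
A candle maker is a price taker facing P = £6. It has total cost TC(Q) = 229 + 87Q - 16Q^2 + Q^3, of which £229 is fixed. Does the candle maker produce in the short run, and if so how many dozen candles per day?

Shut down

Variable cost is VC = 87Q - 16Q^2 + Q^3, so AVC = VC/Q = 87 - 16Q + Q^2 and MC = dTC/dQ = 87 - 32Q + 3Q^2.
AVC hits its minimum where MC = AVC, at Q = 8, giving min AVC = 87 - 16·8 + 8^2 = £23.
With P < min AVC (£6 < £23), every unit sold adds to the loss.
The firm minimizes its loss by shutting down and losing only its fixed cost of £229.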